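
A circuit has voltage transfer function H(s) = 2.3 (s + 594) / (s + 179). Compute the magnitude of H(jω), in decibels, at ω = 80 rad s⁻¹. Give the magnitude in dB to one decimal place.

|j80 + 594| = √(80² + 594²) = 599.4
|j80 + 179| = √(80² + 179²) = 196.1
|H(j80)| = 2.3 × 599.4 / 196.1 = 7.0311
20 log₁₀(7.0311) = 16.94 dB

16.9 dB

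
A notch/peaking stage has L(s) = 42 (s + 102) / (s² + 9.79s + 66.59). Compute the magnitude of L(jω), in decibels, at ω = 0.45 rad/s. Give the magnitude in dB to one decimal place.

|j0.45 + 102| = √(0.45² + 102²) = 102
|(j0.45)² + 9.79(j0.45) + 66.59| = |66.388 + j4.4055| = 66.53
|L(j0.45)| = 42 × 102 / 66.53 = 64.389
20 log₁₀(64.389) = 36.18 dB

36.2 dB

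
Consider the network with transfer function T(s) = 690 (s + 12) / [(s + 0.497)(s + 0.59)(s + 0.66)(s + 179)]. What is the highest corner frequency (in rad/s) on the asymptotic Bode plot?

Break frequencies occur at each pole and zero magnitude: 0.497 rad/s, 0.59 rad/s, 0.66 rad/s, 12 rad/s, 179 rad/s.
The highest is 179 rad/s.

179 rad/s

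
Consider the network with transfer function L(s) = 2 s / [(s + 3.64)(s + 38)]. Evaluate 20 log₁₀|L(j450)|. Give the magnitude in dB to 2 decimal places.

-47.07 dB

|j450| = 450
|j450 + 3.64| = √(450² + 3.64²) = 450
|j450 + 38| = √(450² + 38²) = 451.6
|L(j450)| = 2 × 450 / (450 × 451.6) = 0.0044285
20 log₁₀(0.0044285) = -47.075 dB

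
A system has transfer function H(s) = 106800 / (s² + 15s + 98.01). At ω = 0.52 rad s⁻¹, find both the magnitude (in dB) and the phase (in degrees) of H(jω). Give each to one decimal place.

|H| = 60.7 dB, ∠H = -4.6°

|(j0.52)² + 15(j0.52) + 98.01| = |97.74 + j7.8| = 98.05
|H(j0.52)| = 106800 / 98.05 = 1089.2
20 log₁₀(1089.2) = 60.74 dB
∠[(j0.52)² + 15(j0.52) + 98.01] = ∠[97.74 + j7.8] = 4.56°
∠H(j0.52) = −4.56° = -4.56°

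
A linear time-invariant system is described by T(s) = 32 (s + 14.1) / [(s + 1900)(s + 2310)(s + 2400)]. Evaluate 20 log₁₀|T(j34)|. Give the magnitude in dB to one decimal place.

-139.0 dB

|j34 + 14.1| = √(34² + 14.1²) = 36.81
|j34 + 1900| = √(34² + 1900²) = 1900
|j34 + 2310| = √(34² + 2310²) = 2310
|j34 + 2400| = √(34² + 2400²) = 2400
|T(j34)| = 32 × 36.81 / (1900 × 2310 × 2400) = 1.1178e-07
20 log₁₀(1.1178e-07) = -139.03 dB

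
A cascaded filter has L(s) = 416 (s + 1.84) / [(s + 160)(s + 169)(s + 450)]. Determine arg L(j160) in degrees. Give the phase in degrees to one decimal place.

-18.7°

∠(j160 + 1.84) = arctan(160/1.84) = 89.34°
∠(j160 + 160) = arctan(160/160) = 45.00°
∠(j160 + 169) = arctan(160/169) = 43.43°
∠(j160 + 450) = arctan(160/450) = 19.57°
∠L(j160) = 89.34° − (45.00° + 43.43° + 19.57°) = -18.67°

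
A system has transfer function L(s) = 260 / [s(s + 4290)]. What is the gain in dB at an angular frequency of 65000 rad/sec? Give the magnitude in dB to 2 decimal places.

|j65000 + 4290| = √(65000² + 4290²) = 6.514e+04
|j65000| = 6.5e+04
|L(j65000)| = 260 / (6.514e+04 × 6.5e+04) = 6.1405e-08
20 log₁₀(6.1405e-08) = -144.236 dB

-144.24 dB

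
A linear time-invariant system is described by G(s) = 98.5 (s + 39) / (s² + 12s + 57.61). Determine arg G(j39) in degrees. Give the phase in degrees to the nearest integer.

∠(j39 + 39) = arctan(39/39) = 45.00°
∠[(j39)² + 12(j39) + 57.61] = ∠[-1463.4 + j468] = 162.27°
∠G(j39) = 45.00° − 162.27° = -117.27°

-117°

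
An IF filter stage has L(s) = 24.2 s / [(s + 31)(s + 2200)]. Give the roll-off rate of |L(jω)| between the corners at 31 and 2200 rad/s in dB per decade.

In this band the factors already past their corner are: 1 differentiator zero, pole at 31; net slope = 0 dB/decade.

0 dB/decade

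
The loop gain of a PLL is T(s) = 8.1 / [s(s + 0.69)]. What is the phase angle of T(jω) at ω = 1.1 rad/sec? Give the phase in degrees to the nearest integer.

-148 deg

∠(j1.1 + 0.69) = arctan(1.1/0.69) = 57.90°
∠(j1.1) = 90.00°
∠T(j1.1) = − (57.90° + 90.00°) = -147.90°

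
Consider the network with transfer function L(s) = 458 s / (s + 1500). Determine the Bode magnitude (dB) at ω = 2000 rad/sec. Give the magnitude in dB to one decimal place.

51.3 dB

|j2000| = 2000
|j2000 + 1500| = √(2000² + 1500²) = 2500
|L(j2000)| = 458 × 2000 / 2500 = 366.4
20 log₁₀(366.4) = 51.28 dB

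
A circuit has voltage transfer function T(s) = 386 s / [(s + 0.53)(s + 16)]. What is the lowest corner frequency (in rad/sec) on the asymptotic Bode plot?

Break frequencies occur at each pole and zero magnitude: 0.53 rad/sec, 16 rad/sec.
The lowest is 0.53 rad/sec.

0.53 rad/sec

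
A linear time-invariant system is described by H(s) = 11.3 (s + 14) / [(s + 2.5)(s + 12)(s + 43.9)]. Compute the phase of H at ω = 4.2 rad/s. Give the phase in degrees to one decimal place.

-67.3°

∠(j4.2 + 14) = arctan(4.2/14) = 16.70°
∠(j4.2 + 2.5) = arctan(4.2/2.5) = 59.24°
∠(j4.2 + 12) = arctan(4.2/12) = 19.29°
∠(j4.2 + 43.9) = arctan(4.2/43.9) = 5.46°
∠H(j4.2) = 16.70° − (59.24° + 19.29° + 5.46°) = -67.29°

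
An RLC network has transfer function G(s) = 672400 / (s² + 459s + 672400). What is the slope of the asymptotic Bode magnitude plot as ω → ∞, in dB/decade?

With 0 zeros and 2 poles, the high-frequency asymptotic slope is 20 × (0 − 2) = -40 dB/decade.

-40 dB/decade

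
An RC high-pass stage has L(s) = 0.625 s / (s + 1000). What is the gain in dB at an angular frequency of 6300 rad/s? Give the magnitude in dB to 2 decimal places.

-4.19 dB

|j6300| = 6300
|j6300 + 1000| = √(6300² + 1000²) = 6379
|L(j6300)| = 0.625 × 6300 / 6379 = 0.61727
20 log₁₀(0.61727) = -4.190 dB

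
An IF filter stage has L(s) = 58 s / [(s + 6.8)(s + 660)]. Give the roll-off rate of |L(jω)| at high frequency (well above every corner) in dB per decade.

-20 dB/decade

With 1 zero and 2 poles, the high-frequency asymptotic slope is 20 × (1 − 2) = -20 dB/decade.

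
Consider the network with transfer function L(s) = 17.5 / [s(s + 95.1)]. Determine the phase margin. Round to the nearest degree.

90°

Gain crossover: |L(jω)| = 1 at ω ≈ 0.184 rad/s.
∠L(j0.184) = −90° − arctan(0.184/95.1) ≈ -90.11°
PM = 180° + (-90.11°) = 89.89°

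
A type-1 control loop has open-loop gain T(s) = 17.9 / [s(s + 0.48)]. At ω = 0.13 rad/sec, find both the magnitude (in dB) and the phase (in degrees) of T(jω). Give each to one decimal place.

|T| = 48.8 dB, ∠T = -105.2°

|j0.13 + 0.48| = √(0.13² + 0.48²) = 0.4973
|j0.13| = 0.13
|T(j0.13)| = 17.9 / (0.4973 × 0.13) = 276.88
20 log₁₀(276.88) = 48.85 dB
∠(j0.13 + 0.48) = arctan(0.13/0.48) = 15.15°
∠(j0.13) = 90.00°
∠T(j0.13) = − (15.15° + 90.00°) = -105.15°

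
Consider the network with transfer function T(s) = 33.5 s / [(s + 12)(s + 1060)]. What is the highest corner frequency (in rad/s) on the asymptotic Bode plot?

1060 rad/s

Break frequencies occur at each pole and zero magnitude: 12 rad/s, 1060 rad/s.
The highest is 1060 rad/s.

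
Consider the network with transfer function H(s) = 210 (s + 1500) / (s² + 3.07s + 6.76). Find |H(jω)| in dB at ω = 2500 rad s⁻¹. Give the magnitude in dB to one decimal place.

-20.2 dB

|j2500 + 1500| = √(2500² + 1500²) = 2915
|(j2500)² + 3.07(j2500) + 6.76| = |-6.25e+06 + j7675| = 6.25e+06
|H(j2500)| = 210 × 2915 / 6.25e+06 = 0.09796
20 log₁₀(0.09796) = -20.18 dB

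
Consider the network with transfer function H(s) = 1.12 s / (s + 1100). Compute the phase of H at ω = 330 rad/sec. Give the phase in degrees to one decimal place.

∠(j330) = 90.00°
∠(j330 + 1100) = arctan(330/1100) = 16.70°
∠H(j330) = 90.00° − 16.70° = 73.30°

73.3°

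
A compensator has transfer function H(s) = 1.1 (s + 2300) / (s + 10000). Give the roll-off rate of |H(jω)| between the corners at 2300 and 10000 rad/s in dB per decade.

In this band the factors already past their corner are: zero at 2300; net slope = 20 dB/decade.

20 dB/decade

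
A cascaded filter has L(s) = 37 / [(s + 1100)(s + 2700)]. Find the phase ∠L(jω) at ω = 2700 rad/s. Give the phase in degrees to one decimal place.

-112.8°

∠(j2700 + 1100) = arctan(2700/1100) = 67.83°
∠(j2700 + 2700) = arctan(2700/2700) = 45.00°
∠L(j2700) = − (67.83° + 45.00°) = -112.83°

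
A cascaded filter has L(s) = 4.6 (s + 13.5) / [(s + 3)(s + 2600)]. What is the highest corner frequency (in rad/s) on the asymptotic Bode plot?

Break frequencies occur at each pole and zero magnitude: 3 rad/s, 13.5 rad/s, 2600 rad/s.
The highest is 2600 rad/s.

2600 rad/s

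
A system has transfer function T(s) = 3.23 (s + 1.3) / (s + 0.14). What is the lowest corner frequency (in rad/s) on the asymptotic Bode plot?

Break frequencies occur at each pole and zero magnitude: 0.14 rad/s, 1.3 rad/s.
The lowest is 0.14 rad/s.

0.14 rad/s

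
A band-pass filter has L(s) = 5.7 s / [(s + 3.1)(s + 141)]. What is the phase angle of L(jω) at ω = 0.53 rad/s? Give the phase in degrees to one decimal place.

∠(j0.53) = 90.00°
∠(j0.53 + 3.1) = arctan(0.53/3.1) = 9.70°
∠(j0.53 + 141) = arctan(0.53/141) = 0.22°
∠L(j0.53) = 90.00° − (9.70° + 0.22°) = 80.08°

80.1°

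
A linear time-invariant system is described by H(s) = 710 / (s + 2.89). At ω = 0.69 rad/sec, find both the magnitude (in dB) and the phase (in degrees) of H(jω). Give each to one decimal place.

|H| = 47.6 dB, ∠H = -13.4 deg

|j0.69 + 2.89| = √(0.69² + 2.89²) = 2.971
|H(j0.69)| = 710 / 2.971 = 238.96
20 log₁₀(238.96) = 47.57 dB
∠(j0.69 + 2.89) = arctan(0.69/2.89) = 13.43°
∠H(j0.69) = −13.43° = -13.43°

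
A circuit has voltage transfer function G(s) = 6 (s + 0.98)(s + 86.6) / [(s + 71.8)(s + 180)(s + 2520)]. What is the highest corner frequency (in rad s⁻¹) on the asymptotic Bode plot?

Break frequencies occur at each pole and zero magnitude: 0.98 rad s⁻¹, 71.8 rad s⁻¹, 86.6 rad s⁻¹, 180 rad s⁻¹, 2520 rad s⁻¹.
The highest is 2520 rad s⁻¹.

2520 rad s⁻¹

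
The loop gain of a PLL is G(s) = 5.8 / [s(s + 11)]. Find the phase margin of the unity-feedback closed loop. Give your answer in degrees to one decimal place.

Gain crossover: |G(jω)| = 1 at ω ≈ 0.527 rad/s.
∠G(j0.527) = −90° − arctan(0.527/11) ≈ -92.74°
PM = 180° + (-92.74°) = 87.26°

87.3°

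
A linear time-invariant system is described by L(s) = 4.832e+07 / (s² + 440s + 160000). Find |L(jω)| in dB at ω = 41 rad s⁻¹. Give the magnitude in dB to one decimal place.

49.6 dB

|(j41)² + 440(j41) + 160000| = |1.5832e+05 + j18040| = 1.593e+05
|L(j41)| = 4.832e+07 / 1.593e+05 = 303.24
20 log₁₀(303.24) = 49.64 dB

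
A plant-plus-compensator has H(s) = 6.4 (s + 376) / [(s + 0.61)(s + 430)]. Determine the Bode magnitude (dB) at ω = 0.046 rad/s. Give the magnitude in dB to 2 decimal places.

|j0.046 + 376| = √(0.046² + 376²) = 376
|j0.046 + 0.61| = √(0.046² + 0.61²) = 0.6117
|j0.046 + 430| = √(0.046² + 430²) = 430
|H(j0.046)| = 6.4 × 376 / (0.6117 × 430) = 9.1483
20 log₁₀(9.1483) = 19.227 dB

19.23 dB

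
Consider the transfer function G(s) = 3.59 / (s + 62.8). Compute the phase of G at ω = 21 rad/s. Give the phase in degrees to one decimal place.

-18.5 deg

∠(j21 + 62.8) = arctan(21/62.8) = 18.49°
∠G(j21) = −18.49° = -18.49°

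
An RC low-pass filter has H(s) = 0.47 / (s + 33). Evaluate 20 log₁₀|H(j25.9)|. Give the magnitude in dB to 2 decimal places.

|j25.9 + 33| = √(25.9² + 33²) = 41.95
|H(j25.9)| = 0.47 / 41.95 = 0.011204
20 log₁₀(0.011204) = -39.013 dB

-39.01 dB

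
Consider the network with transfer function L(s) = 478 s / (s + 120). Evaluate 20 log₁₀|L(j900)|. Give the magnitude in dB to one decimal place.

53.5 dB

|j900| = 900
|j900 + 120| = √(900² + 120²) = 908
|L(j900)| = 478 × 900 / 908 = 473.81
20 log₁₀(473.81) = 53.51 dB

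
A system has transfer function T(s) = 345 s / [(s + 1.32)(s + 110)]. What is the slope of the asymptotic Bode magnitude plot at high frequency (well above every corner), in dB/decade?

With 1 zero and 2 poles, the high-frequency asymptotic slope is 20 × (1 − 2) = -20 dB/decade.

-20 dB/decade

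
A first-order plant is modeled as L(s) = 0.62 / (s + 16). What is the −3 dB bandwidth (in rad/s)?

For a single-pole low-pass, the −3 dB point is at the pole: ω = 16 rad/s.

16 rad/s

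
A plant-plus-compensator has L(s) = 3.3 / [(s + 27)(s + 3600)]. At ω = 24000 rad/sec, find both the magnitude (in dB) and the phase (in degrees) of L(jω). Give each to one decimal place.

|L| = -164.9 dB, ∠L = -171.4 deg

|j24000 + 27| = √(24000² + 27²) = 2.4e+04
|j24000 + 3600| = √(24000² + 3600²) = 2.427e+04
|L(j24000)| = 3.3 / (2.4e+04 × 2.427e+04) = 5.6658e-09
20 log₁₀(5.6658e-09) = -164.93 dB
∠(j24000 + 27) = arctan(24000/27) = 89.94°
∠(j24000 + 3600) = arctan(24000/3600) = 81.47°
∠L(j24000) = − (89.94° + 81.47°) = -171.40°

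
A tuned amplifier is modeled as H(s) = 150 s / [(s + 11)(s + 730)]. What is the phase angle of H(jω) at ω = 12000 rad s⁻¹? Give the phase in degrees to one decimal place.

-86.5°

∠(j12000) = 90.00°
∠(j12000 + 11) = arctan(12000/11) = 89.95°
∠(j12000 + 730) = arctan(12000/730) = 86.52°
∠H(j12000) = 90.00° − (89.95° + 86.52°) = -86.47°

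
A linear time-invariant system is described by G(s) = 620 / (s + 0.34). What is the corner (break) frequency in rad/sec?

0.34 rad/sec

The single real pole at s = −0.34 gives a corner at ω = 0.34 rad/sec.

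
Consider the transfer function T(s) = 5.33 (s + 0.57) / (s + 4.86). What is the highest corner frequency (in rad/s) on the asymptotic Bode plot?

Break frequencies occur at each pole and zero magnitude: 0.57 rad/s, 4.86 rad/s.
The highest is 4.86 rad/s.

4.86 rad/s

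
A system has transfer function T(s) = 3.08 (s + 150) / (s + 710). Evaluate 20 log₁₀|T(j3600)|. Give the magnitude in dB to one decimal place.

9.6 dB

|j3600 + 150| = √(3600² + 150²) = 3603
|j3600 + 710| = √(3600² + 710²) = 3669
|T(j3600)| = 3.08 × 3603 / 3669 = 3.0244
20 log₁₀(3.0244) = 9.61 dB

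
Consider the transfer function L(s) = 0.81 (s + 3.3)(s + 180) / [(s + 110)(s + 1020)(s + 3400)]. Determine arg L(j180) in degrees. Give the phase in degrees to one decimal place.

62.3 deg

∠(j180 + 3.3) = arctan(180/3.3) = 88.95°
∠(j180 + 180) = arctan(180/180) = 45.00°
∠(j180 + 110) = arctan(180/110) = 58.57°
∠(j180 + 1020) = arctan(180/1020) = 10.01°
∠(j180 + 3400) = arctan(180/3400) = 3.03°
∠L(j180) = 88.95° + 45.00° − (58.57° + 10.01° + 3.03°) = 62.34°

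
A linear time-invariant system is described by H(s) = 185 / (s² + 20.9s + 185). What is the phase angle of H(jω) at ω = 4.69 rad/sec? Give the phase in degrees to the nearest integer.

∠[(j4.69)² + 20.9(j4.69) + 185] = ∠[163 + j98.021] = 31.02°
∠H(j4.69) = −31.02° = -31.02°

-31°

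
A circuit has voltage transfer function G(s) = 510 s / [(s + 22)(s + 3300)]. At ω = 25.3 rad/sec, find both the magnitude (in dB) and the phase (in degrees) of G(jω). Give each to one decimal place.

|G| = -18.7 dB, ∠G = 40.6°

|j25.3| = 25.3
|j25.3 + 22| = √(25.3² + 22²) = 33.53
|j25.3 + 3300| = √(25.3² + 3300²) = 3300
|G(j25.3)| = 510 × 25.3 / (33.53 × 3300) = 0.11662
20 log₁₀(0.11662) = -18.66 dB
∠(j25.3) = 90.00°
∠(j25.3 + 22) = arctan(25.3/22) = 48.99°
∠(j25.3 + 3300) = arctan(25.3/3300) = 0.44°
∠G(j25.3) = 90.00° − (48.99° + 0.44°) = 40.57°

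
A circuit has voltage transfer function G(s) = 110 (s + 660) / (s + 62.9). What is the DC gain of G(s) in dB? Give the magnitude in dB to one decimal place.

G(0) = 110 × 660 / 62.9 = 1154.2
20 log₁₀(1154.2) = 61.25 dB

61.2 dB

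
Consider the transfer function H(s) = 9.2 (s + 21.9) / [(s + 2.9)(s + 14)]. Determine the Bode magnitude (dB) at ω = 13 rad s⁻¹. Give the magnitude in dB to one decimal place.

|j13 + 21.9| = √(13² + 21.9²) = 25.47
|j13 + 2.9| = √(13² + 2.9²) = 13.32
|j13 + 14| = √(13² + 14²) = 19.1
|H(j13)| = 9.2 × 25.47 / (13.32 × 19.1) = 0.92076
20 log₁₀(0.92076) = -0.72 dB

-0.7 dB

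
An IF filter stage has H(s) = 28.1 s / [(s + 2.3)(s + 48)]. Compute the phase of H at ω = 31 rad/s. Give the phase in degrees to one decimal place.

∠(j31) = 90.00°
∠(j31 + 2.3) = arctan(31/2.3) = 85.76°
∠(j31 + 48) = arctan(31/48) = 32.86°
∠H(j31) = 90.00° − (85.76° + 32.86°) = -28.61°

-28.6°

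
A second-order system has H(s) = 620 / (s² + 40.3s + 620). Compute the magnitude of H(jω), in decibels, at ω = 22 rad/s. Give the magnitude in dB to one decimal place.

-3.2 dB

|(j22)² + 40.3(j22) + 620| = |136 + j886.6| = 897
|H(j22)| = 620 / 897 = 0.69122
20 log₁₀(0.69122) = -3.21 dB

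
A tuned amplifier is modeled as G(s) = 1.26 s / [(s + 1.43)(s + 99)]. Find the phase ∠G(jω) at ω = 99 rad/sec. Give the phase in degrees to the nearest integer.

∠(j99) = 90.00°
∠(j99 + 1.43) = arctan(99/1.43) = 89.17°
∠(j99 + 99) = arctan(99/99) = 45.00°
∠G(j99) = 90.00° − (89.17° + 45.00°) = -44.17°

-44 deg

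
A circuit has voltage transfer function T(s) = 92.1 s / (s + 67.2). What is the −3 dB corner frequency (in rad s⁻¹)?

For a single-pole high-pass, the −3 dB point is at the pole: ω = 67.2 rad s⁻¹.

67.2 rad s⁻¹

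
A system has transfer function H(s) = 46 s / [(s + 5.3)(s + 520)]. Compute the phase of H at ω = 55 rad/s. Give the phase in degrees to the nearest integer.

-1°

∠(j55) = 90.00°
∠(j55 + 5.3) = arctan(55/5.3) = 84.50°
∠(j55 + 520) = arctan(55/520) = 6.04°
∠H(j55) = 90.00° − (84.50° + 6.04°) = -0.53°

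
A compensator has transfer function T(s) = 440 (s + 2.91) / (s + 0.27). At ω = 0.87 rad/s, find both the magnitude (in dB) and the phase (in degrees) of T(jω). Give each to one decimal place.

|j0.87 + 2.91| = √(0.87² + 2.91²) = 3.037
|j0.87 + 0.27| = √(0.87² + 0.27²) = 0.9109
|T(j0.87)| = 440 × 3.037 / 0.9109 = 1467.1
20 log₁₀(1467.1) = 63.33 dB
∠(j0.87 + 2.91) = arctan(0.87/2.91) = 16.65°
∠(j0.87 + 0.27) = arctan(0.87/0.27) = 72.76°
∠T(j0.87) = 16.65° − 72.76° = -56.11°

|T| = 63.3 dB, ∠T = -56.1 deg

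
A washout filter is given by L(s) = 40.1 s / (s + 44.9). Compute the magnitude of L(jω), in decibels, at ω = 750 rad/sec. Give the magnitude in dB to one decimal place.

32.0 dB

|j750| = 750
|j750 + 44.9| = √(750² + 44.9²) = 751.3
|L(j750)| = 40.1 × 750 / 751.3 = 40.028
20 log₁₀(40.028) = 32.05 dB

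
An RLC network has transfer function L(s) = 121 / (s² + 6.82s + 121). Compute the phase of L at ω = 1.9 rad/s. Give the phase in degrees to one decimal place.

-6.3 deg

∠[(j1.9)² + 6.82(j1.9) + 121] = ∠[117.39 + j12.958] = 6.30°
∠L(j1.9) = −6.30° = -6.30°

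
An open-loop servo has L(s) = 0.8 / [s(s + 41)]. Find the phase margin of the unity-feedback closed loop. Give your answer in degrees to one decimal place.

90.0°

Gain crossover: |L(jω)| = 1 at ω ≈ 0.0195 rad/s.
∠L(j0.0195) = −90° − arctan(0.0195/41) ≈ -90.03°
PM = 180° + (-90.03°) = 89.97°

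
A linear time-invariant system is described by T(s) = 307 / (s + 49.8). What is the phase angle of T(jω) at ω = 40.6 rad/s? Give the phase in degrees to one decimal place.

-39.2°

∠(j40.6 + 49.8) = arctan(40.6/49.8) = 39.19°
∠T(j40.6) = −39.19° = -39.19°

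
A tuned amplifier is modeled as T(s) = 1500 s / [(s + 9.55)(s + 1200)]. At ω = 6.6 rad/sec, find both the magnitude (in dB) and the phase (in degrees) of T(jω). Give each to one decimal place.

|T| = -3.0 dB, ∠T = 55.0 deg

|j6.6| = 6.6
|j6.6 + 9.55| = √(6.6² + 9.55²) = 11.61
|j6.6 + 1200| = √(6.6² + 1200²) = 1200
|T(j6.6)| = 1500 × 6.6 / (11.61 × 1200) = 0.71066
20 log₁₀(0.71066) = -2.97 dB
∠(j6.6) = 90.00°
∠(j6.6 + 9.55) = arctan(6.6/9.55) = 34.65°
∠(j6.6 + 1200) = arctan(6.6/1200) = 0.32°
∠T(j6.6) = 90.00° − (34.65° + 0.32°) = 55.04°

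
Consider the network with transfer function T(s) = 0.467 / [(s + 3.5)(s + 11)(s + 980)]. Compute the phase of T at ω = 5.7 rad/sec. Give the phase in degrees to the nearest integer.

∠(j5.7 + 3.5) = arctan(5.7/3.5) = 58.45°
∠(j5.7 + 11) = arctan(5.7/11) = 27.39°
∠(j5.7 + 980) = arctan(5.7/980) = 0.33°
∠T(j5.7) = − (58.45° + 27.39° + 0.33°) = -86.17°

-86°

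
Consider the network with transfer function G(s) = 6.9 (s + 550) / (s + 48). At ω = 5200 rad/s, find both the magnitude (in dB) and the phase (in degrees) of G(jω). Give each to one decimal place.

|j5200 + 550| = √(5200² + 550²) = 5229
|j5200 + 48| = √(5200² + 48²) = 5200
|G(j5200)| = 6.9 × 5229 / 5200 = 6.9382
20 log₁₀(6.9382) = 16.82 dB
∠(j5200 + 550) = arctan(5200/550) = 83.96°
∠(j5200 + 48) = arctan(5200/48) = 89.47°
∠G(j5200) = 83.96° − 89.47° = -5.51°

|G| = 16.8 dB, ∠G = -5.5°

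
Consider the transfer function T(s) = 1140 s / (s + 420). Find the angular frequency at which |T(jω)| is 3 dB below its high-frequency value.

420 rad/s

For a single-pole high-pass, the −3 dB point is at the pole: ω = 420 rad/s.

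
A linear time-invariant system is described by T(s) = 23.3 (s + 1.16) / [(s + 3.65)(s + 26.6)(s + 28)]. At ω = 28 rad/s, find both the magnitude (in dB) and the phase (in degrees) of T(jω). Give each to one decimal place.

|T| = -36.4 dB, ∠T = -86.4°

|j28 + 1.16| = √(28² + 1.16²) = 28.02
|j28 + 3.65| = √(28² + 3.65²) = 28.24
|j28 + 26.6| = √(28² + 26.6²) = 38.62
|j28 + 28| = √(28² + 28²) = 39.6
|T(j28)| = 23.3 × 28.02 / (28.24 × 38.62 × 39.6) = 0.015121
20 log₁₀(0.015121) = -36.41 dB
∠(j28 + 1.16) = arctan(28/1.16) = 87.63°
∠(j28 + 3.65) = arctan(28/3.65) = 82.57°
∠(j28 + 26.6) = arctan(28/26.6) = 46.47°
∠(j28 + 28) = arctan(28/28) = 45.00°
∠T(j28) = 87.63° − (82.57° + 46.47° + 45.00°) = -86.41°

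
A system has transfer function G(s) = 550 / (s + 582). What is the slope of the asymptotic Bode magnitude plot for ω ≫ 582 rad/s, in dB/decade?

With 0 zeros and 1 pole, the high-frequency asymptotic slope is 20 × (0 − 1) = -20 dB/decade.

-20 dB/decade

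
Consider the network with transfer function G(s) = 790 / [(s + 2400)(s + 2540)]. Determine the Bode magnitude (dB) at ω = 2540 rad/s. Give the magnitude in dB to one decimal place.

|j2540 + 2400| = √(2540² + 2400²) = 3495
|j2540 + 2540| = √(2540² + 2540²) = 3592
|G(j2540)| = 790 / (3495 × 3592) = 6.2935e-05
20 log₁₀(6.2935e-05) = -84.02 dB

-84.0 dB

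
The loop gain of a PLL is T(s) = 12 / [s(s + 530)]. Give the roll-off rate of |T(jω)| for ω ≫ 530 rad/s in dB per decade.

With 0 zeros and 2 poles, the high-frequency asymptotic slope is 20 × (0 − 2) = -40 dB/decade.

-40 dB/decade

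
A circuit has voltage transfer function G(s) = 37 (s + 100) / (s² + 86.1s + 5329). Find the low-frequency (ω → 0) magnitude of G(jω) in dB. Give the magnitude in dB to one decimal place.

-3.2 dB

G(0) = 37 × 100 / 5329 = 0.69431
20 log₁₀(0.69431) = -3.17 dB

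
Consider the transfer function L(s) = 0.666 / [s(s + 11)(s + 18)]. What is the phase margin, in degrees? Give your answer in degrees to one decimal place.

90.0°

Gain crossover: |L(jω)| = 1 at ω ≈ 0.00336 rad/sec.
∠L(j0.00336) = −90° − arctan(0.00336/11) − arctan(0.00336/18) ≈ -90.03°
PM = 180° + (-90.03°) = 89.97°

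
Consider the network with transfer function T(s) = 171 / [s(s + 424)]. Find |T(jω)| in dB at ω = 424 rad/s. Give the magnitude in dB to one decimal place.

-63.4 dB

|j424 + 424| = √(424² + 424²) = 599.6
|j424| = 424
|T(j424)| = 171 / (599.6 × 424) = 0.00067259
20 log₁₀(0.00067259) = -63.45 dB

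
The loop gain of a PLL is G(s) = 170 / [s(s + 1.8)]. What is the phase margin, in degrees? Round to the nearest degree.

Gain crossover: |G(jω)| = 1 at ω ≈ 13 rad/sec.
∠G(j13) = −90° − arctan(13/1.8) ≈ -172.10°
PM = 180° + (-172.10°) = 7.90°

8°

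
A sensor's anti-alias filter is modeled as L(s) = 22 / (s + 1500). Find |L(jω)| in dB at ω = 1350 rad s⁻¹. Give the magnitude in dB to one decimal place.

-39.3 dB

|j1350 + 1500| = √(1350² + 1500²) = 2018
|L(j1350)| = 22 / 2018 = 0.010902
20 log₁₀(0.010902) = -39.25 dB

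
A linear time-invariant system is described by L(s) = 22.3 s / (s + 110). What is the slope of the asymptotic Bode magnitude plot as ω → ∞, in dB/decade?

With 1 zero and 1 pole, the high-frequency asymptotic slope is 20 × (1 − 1) = 0 dB/decade.

0 dB/decade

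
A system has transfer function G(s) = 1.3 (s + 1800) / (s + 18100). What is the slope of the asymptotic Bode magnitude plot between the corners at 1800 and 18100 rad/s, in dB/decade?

20 dB/decade

In this band the factors already past their corner are: zero at 1800; net slope = 20 dB/decade.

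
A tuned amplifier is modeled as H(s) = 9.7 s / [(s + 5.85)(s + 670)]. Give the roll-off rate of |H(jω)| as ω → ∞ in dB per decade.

-20 dB/decade

With 1 zero and 2 poles, the high-frequency asymptotic slope is 20 × (1 − 2) = -20 dB/decade.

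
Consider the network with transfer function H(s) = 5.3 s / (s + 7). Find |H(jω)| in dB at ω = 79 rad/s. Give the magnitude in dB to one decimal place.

14.5 dB

|j79| = 79
|j79 + 7| = √(79² + 7²) = 79.31
|H(j79)| = 5.3 × 79 / 79.31 = 5.2793
20 log₁₀(5.2793) = 14.45 dB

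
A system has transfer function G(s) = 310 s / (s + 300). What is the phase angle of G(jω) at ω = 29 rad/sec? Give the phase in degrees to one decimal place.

∠(j29) = 90.00°
∠(j29 + 300) = arctan(29/300) = 5.52°
∠G(j29) = 90.00° − 5.52° = 84.48°

84.5°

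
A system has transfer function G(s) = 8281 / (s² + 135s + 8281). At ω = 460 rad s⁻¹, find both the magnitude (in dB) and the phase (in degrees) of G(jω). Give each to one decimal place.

|(j460)² + 135(j460) + 8281| = |-2.0332e+05 + j62100| = 2.126e+05
|G(j460)| = 8281 / 2.126e+05 = 0.038953
20 log₁₀(0.038953) = -28.19 dB
∠[(j460)² + 135(j460) + 8281] = ∠[-2.0332e+05 + j62100] = 163.02°
∠G(j460) = −163.02° = -163.02°

|G| = -28.2 dB, ∠G = -163.0 deg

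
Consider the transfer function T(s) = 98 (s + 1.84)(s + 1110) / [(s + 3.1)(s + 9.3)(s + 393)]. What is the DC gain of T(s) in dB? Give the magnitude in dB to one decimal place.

T(0) = 98 × 1.84 × 1110 / (3.1 × 9.3 × 393) = 17.666
20 log₁₀(17.666) = 24.94 dB

24.9 dB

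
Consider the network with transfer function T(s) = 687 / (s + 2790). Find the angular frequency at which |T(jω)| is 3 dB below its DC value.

2790 rad/sec

For a single-pole low-pass, the −3 dB point is at the pole: ω = 2790 rad/sec.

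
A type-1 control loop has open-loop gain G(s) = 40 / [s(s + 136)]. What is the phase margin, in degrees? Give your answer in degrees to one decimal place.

Gain crossover: |G(jω)| = 1 at ω ≈ 0.294 rad/sec.
∠G(j0.294) = −90° − arctan(0.294/136) ≈ -90.12°
PM = 180° + (-90.12°) = 89.88°

89.9°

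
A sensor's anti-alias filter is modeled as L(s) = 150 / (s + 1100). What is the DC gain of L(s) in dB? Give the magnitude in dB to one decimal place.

-17.3 dB

L(0) = 150 / 1100 = 0.13636
20 log₁₀(0.13636) = -17.31 dB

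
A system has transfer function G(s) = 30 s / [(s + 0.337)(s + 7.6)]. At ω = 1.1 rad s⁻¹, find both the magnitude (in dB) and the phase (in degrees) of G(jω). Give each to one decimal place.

|G| = 11.4 dB, ∠G = 8.8 deg

|j1.1| = 1.1
|j1.1 + 0.337| = √(1.1² + 0.337²) = 1.15
|j1.1 + 7.6| = √(1.1² + 7.6²) = 7.679
|G(j1.1)| = 30 × 1.1 / (1.15 × 7.679) = 3.7353
20 log₁₀(3.7353) = 11.45 dB
∠(j1.1) = 90.00°
∠(j1.1 + 0.337) = arctan(1.1/0.337) = 72.97°
∠(j1.1 + 7.6) = arctan(1.1/7.6) = 8.24°
∠G(j1.1) = 90.00° − (72.97° + 8.24°) = 8.80°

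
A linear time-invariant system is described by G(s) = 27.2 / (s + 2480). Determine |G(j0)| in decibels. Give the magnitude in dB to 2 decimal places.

G(0) = 27.2 / 2480 = 0.010968
20 log₁₀(0.010968) = -39.198 dB

-39.20 dB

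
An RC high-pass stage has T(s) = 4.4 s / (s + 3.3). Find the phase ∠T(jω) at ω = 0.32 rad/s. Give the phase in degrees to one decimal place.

∠(j0.32) = 90.00°
∠(j0.32 + 3.3) = arctan(0.32/3.3) = 5.54°
∠T(j0.32) = 90.00° − 5.54° = 84.46°

84.5°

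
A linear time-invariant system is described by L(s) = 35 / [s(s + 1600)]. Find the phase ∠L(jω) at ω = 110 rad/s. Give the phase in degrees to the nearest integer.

-94°

∠(j110 + 1600) = arctan(110/1600) = 3.93°
∠(j110) = 90.00°
∠L(j110) = − (3.93° + 90.00°) = -93.93°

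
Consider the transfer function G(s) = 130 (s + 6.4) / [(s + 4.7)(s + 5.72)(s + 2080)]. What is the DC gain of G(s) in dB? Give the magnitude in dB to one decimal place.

-36.5 dB

G(0) = 130 × 6.4 / (4.7 × 5.72 × 2080) = 0.014879
20 log₁₀(0.014879) = -36.55 dB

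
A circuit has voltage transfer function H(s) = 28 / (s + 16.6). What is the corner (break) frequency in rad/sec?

The single real pole at s = −16.6 gives a corner at ω = 16.6 rad/sec.

16.6 rad/sec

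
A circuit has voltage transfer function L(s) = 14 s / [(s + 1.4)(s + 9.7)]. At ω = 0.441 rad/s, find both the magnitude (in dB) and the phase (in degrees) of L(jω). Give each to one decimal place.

|L| = -7.3 dB, ∠L = 69.9 deg

|j0.441| = 0.441
|j0.441 + 1.4| = √(0.441² + 1.4²) = 1.468
|j0.441 + 9.7| = √(0.441² + 9.7²) = 9.71
|L(j0.441)| = 14 × 0.441 / (1.468 × 9.71) = 0.43319
20 log₁₀(0.43319) = -7.27 dB
∠(j0.441) = 90.00°
∠(j0.441 + 1.4) = arctan(0.441/1.4) = 17.48°
∠(j0.441 + 9.7) = arctan(0.441/9.7) = 2.60°
∠L(j0.441) = 90.00° − (17.48° + 2.60°) = 69.91°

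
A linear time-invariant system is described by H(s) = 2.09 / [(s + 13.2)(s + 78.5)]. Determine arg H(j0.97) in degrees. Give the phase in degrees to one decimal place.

∠(j0.97 + 13.2) = arctan(0.97/13.2) = 4.20°
∠(j0.97 + 78.5) = arctan(0.97/78.5) = 0.71°
∠H(j0.97) = − (4.20° + 0.71°) = -4.91°

-4.9°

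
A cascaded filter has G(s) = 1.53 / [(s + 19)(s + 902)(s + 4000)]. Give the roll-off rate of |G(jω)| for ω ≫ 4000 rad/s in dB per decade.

-60 dB/decade

With 0 zeros and 3 poles, the high-frequency asymptotic slope is 20 × (0 − 3) = -60 dB/decade.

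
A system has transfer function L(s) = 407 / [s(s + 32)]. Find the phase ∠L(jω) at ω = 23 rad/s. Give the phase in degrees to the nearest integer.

∠(j23 + 32) = arctan(23/32) = 35.71°
∠(j23) = 90.00°
∠L(j23) = − (35.71° + 90.00°) = -125.71°

-126°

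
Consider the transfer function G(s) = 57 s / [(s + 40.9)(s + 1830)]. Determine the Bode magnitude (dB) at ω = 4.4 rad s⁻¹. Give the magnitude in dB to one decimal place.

|j4.4| = 4.4
|j4.4 + 40.9| = √(4.4² + 40.9²) = 41.14
|j4.4 + 1830| = √(4.4² + 1830²) = 1830
|G(j4.4)| = 57 × 4.4 / (41.14 × 1830) = 0.0033316
20 log₁₀(0.0033316) = -49.55 dB

-49.5 dB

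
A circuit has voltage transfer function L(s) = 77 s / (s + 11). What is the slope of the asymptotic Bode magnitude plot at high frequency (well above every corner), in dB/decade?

With 1 zero and 1 pole, the high-frequency asymptotic slope is 20 × (1 − 1) = 0 dB/decade.

0 dB/decade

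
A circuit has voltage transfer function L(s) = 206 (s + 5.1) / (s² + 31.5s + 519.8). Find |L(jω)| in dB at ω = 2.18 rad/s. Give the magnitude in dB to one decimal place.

|j2.18 + 5.1| = √(2.18² + 5.1²) = 5.546
|(j2.18)² + 31.5(j2.18) + 519.8| = |515.05 + j68.67| = 519.6
|L(j2.18)| = 206 × 5.546 / 519.6 = 2.1989
20 log₁₀(2.1989) = 6.84 dB

6.8 dB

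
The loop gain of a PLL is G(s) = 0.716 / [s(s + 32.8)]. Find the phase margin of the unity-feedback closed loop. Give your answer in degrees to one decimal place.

90.0°

Gain crossover: |G(jω)| = 1 at ω ≈ 0.0218 rad/sec.
∠G(j0.0218) = −90° − arctan(0.0218/32.8) ≈ -90.04°
PM = 180° + (-90.04°) = 89.96°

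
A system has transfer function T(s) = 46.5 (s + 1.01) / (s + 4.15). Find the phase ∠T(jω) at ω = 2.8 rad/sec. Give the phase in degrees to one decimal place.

∠(j2.8 + 1.01) = arctan(2.8/1.01) = 70.16°
∠(j2.8 + 4.15) = arctan(2.8/4.15) = 34.01°
∠T(j2.8) = 70.16° − 34.01° = 36.16°

36.2 deg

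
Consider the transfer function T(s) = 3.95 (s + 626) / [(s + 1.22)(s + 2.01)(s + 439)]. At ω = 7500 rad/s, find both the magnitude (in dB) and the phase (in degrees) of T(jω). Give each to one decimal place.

|j7500 + 626| = √(7500² + 626²) = 7526
|j7500 + 1.22| = √(7500² + 1.22²) = 7500
|j7500 + 2.01| = √(7500² + 2.01²) = 7500
|j7500 + 439| = √(7500² + 439²) = 7513
|T(j7500)| = 3.95 × 7526 / (7500 × 7500 × 7513) = 7.0346e-08
20 log₁₀(7.0346e-08) = -143.06 dB
∠(j7500 + 626) = arctan(7500/626) = 85.23°
∠(j7500 + 1.22) = arctan(7500/1.22) = 89.99°
∠(j7500 + 2.01) = arctan(7500/2.01) = 89.98°
∠(j7500 + 439) = arctan(7500/439) = 86.65°
∠T(j7500) = 85.23° − (89.99° + 89.98° + 86.65°) = -181.40°

|T| = -143.1 dB, ∠T = -181.4°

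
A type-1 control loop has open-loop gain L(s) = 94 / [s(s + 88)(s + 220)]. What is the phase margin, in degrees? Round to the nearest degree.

Gain crossover: |L(jω)| = 1 at ω ≈ 0.00486 rad s⁻¹.
∠L(j0.00486) = −90° − arctan(0.00486/88) − arctan(0.00486/220) ≈ -90.00°
PM = 180° + (-90.00°) = 90.00°

90°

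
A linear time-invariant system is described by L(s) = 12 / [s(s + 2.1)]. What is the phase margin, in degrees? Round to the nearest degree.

Gain crossover: |L(jω)| = 1 at ω ≈ 3.16 rad s⁻¹.
∠L(j3.16) = −90° − arctan(3.16/2.1) ≈ -146.41°
PM = 180° + (-146.41°) = 33.59°

34°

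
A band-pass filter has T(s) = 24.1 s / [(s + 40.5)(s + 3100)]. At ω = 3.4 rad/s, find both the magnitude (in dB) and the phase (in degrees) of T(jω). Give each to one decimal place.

|j3.4| = 3.4
|j3.4 + 40.5| = √(3.4² + 40.5²) = 40.64
|j3.4 + 3100| = √(3.4² + 3100²) = 3100
|T(j3.4)| = 24.1 × 3.4 / (40.64 × 3100) = 0.00065036
20 log₁₀(0.00065036) = -63.74 dB
∠(j3.4) = 90.00°
∠(j3.4 + 40.5) = arctan(3.4/40.5) = 4.80°
∠(j3.4 + 3100) = arctan(3.4/3100) = 0.06°
∠T(j3.4) = 90.00° − (4.80° + 0.06°) = 85.14°

|T| = -63.7 dB, ∠T = 85.1 deg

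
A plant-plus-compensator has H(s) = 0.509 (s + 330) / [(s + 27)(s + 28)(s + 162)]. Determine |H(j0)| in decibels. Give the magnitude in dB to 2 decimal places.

H(0) = 0.509 × 330 / (27 × 28 × 162) = 0.0013715
20 log₁₀(0.0013715) = -57.256 dB

-57.26 dB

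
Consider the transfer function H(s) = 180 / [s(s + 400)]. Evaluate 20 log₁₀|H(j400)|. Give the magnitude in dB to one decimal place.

|j400 + 400| = √(400² + 400²) = 565.7
|j400| = 400
|H(j400)| = 180 / (565.7 × 400) = 0.0007955
20 log₁₀(0.0007955) = -61.99 dB

-62.0 dB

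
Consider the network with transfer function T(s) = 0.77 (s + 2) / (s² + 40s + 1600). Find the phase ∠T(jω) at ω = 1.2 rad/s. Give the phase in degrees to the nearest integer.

∠(j1.2 + 2) = arctan(1.2/2) = 30.96°
∠[(j1.2)² + 40(j1.2) + 1600] = ∠[1598.6 + j48] = 1.72°
∠T(j1.2) = 30.96° − 1.72° = 29.24°

29°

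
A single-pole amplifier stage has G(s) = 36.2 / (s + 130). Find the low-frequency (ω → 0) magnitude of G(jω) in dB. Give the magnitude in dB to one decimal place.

G(0) = 36.2 / 130 = 0.27846
20 log₁₀(0.27846) = -11.10 dB

-11.1 dB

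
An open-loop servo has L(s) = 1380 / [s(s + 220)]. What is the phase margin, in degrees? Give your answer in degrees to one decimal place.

88.4°

Gain crossover: |L(jω)| = 1 at ω ≈ 6.27 rad/sec.
∠L(j6.27) = −90° − arctan(6.27/220) ≈ -91.63°
PM = 180° + (-91.63°) = 88.37°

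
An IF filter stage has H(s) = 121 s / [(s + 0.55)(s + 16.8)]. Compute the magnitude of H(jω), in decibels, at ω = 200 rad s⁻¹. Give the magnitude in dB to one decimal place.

-4.4 dB

|j200| = 200
|j200 + 0.55| = √(200² + 0.55²) = 200
|j200 + 16.8| = √(200² + 16.8²) = 200.7
|H(j200)| = 121 × 200 / (200 × 200.7) = 0.60287
20 log₁₀(0.60287) = -4.40 dB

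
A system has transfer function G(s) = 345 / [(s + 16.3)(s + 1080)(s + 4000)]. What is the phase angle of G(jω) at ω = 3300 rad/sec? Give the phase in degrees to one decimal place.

∠(j3300 + 16.3) = arctan(3300/16.3) = 89.72°
∠(j3300 + 1080) = arctan(3300/1080) = 71.88°
∠(j3300 + 4000) = arctan(3300/4000) = 39.52°
∠G(j3300) = − (89.72° + 71.88° + 39.52°) = -201.12°

-201.1°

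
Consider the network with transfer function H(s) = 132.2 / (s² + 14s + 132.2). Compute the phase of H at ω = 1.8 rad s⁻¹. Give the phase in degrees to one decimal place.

∠[(j1.8)² + 14(j1.8) + 132.2] = ∠[128.96 + j25.2] = 11.06°
∠H(j1.8) = −11.06° = -11.06°

-11.1°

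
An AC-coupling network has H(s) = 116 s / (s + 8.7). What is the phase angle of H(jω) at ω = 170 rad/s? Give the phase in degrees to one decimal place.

∠(j170) = 90.00°
∠(j170 + 8.7) = arctan(170/8.7) = 87.07°
∠H(j170) = 90.00° − 87.07° = 2.93°

2.9°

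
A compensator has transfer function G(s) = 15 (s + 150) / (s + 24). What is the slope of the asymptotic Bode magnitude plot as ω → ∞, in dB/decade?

With 1 zero and 1 pole, the high-frequency asymptotic slope is 20 × (1 − 1) = 0 dB/decade.

0 dB/decade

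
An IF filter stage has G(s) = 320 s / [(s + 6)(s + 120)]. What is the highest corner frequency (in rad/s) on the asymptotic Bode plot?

120 rad/s

Break frequencies occur at each pole and zero magnitude: 6 rad/s, 120 rad/s.
The highest is 120 rad/s.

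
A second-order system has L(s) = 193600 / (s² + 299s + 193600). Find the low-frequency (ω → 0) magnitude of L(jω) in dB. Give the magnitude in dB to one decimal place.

0.0 dB

L(0) = 193600 / 193600 = 1
20 log₁₀(1) = 0.00 dB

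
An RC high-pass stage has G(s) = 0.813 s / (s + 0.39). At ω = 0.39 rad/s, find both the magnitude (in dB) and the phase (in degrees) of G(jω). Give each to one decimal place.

|j0.39| = 0.39
|j0.39 + 0.39| = √(0.39² + 0.39²) = 0.5515
|G(j0.39)| = 0.813 × 0.39 / 0.5515 = 0.57488
20 log₁₀(0.57488) = -4.81 dB
∠(j0.39) = 90.00°
∠(j0.39 + 0.39) = arctan(0.39/0.39) = 45.00°
∠G(j0.39) = 90.00° − 45.00° = 45.00°

|G| = -4.8 dB, ∠G = 45.0 deg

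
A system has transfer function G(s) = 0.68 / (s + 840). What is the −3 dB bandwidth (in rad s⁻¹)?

840 rad s⁻¹

For a single-pole low-pass, the −3 dB point is at the pole: ω = 840 rad s⁻¹.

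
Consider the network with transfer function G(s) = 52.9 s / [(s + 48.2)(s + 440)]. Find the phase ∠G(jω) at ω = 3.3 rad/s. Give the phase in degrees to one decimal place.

85.7°

∠(j3.3) = 90.00°
∠(j3.3 + 48.2) = arctan(3.3/48.2) = 3.92°
∠(j3.3 + 440) = arctan(3.3/440) = 0.43°
∠G(j3.3) = 90.00° − (3.92° + 0.43°) = 85.65°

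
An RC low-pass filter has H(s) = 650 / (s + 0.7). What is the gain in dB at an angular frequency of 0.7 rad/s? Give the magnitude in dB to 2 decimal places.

56.35 dB

|j0.7 + 0.7| = √(0.7² + 0.7²) = 0.9899
|H(j0.7)| = 650 / 0.9899 = 656.6
20 log₁₀(656.6) = 56.346 dB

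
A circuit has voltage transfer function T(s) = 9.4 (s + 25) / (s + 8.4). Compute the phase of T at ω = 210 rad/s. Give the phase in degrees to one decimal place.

∠(j210 + 25) = arctan(210/25) = 83.21°
∠(j210 + 8.4) = arctan(210/8.4) = 87.71°
∠T(j210) = 83.21° − 87.71° = -4.50°

-4.5 deg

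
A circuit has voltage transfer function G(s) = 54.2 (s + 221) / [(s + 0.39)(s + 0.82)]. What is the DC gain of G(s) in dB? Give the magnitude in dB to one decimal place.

G(0) = 54.2 × 221 / (0.39 × 0.82) = 37455
20 log₁₀(37455) = 91.47 dB

91.5 dB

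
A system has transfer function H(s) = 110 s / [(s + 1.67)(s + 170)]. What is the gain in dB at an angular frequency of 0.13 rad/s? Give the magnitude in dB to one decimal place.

-26.0 dB

|j0.13| = 0.13
|j0.13 + 1.67| = √(0.13² + 1.67²) = 1.675
|j0.13 + 170| = √(0.13² + 170²) = 170
|H(j0.13)| = 110 × 0.13 / (1.675 × 170) = 0.050218
20 log₁₀(0.050218) = -25.98 dB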